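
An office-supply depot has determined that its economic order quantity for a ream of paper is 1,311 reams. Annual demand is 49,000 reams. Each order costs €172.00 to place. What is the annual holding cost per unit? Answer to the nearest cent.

H ≈ €9.81

Invert the EOQ relation Q*² = 2DS/H.
From Q* = √(2DS/H): H = 2DS / Q*² = 2 × 49,000 × 172 / 1,311² = 9.8073.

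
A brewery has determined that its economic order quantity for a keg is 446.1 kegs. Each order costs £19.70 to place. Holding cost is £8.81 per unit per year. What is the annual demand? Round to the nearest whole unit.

D ≈ 44,498 kegs per year

Invert the EOQ relation Q*² = 2DS/H.
From Q* = √(2DS/H): D = Q*²H / (2S) = 446.1² × 8.81 / (2 × 19.7) = 44498.373.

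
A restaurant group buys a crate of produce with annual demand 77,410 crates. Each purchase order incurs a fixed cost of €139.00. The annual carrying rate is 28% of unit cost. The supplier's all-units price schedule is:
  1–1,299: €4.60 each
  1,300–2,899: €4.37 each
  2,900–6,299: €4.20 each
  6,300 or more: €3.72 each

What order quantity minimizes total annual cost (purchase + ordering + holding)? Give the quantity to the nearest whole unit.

Holding cost per unit per year at price C is H = 0.28·C.
Evaluate total cost at each tier's feasible EOQ or, if the EOQ is below the tier, at the tier's minimum quantity.
Tier 1 (€4.60): EOQ = 4087.5 exceeds tier's upper bound 1299, so this tier is dominated.
Tier 2 (€4.37): EOQ = 4193.7 exceeds tier's upper bound 2899, so this tier is dominated.
EOQ at €4.20 = 4277.8 (feasible in tier 3): TC = 77,410×€4.20 + (77,410/4277.8)×139 + (4277.8/2)×0.28×€4.20 = €330,152.66.
EOQ at €3.72 = 4545.4 < 6300, so use break Q=6300: TC = 77,410×€3.72 + (77,410/6300.0)×139 + (6300.0/2)×0.28×€3.72 = €292,954.17.
Lowest total cost is €292,954.17 at Q = 6300.0.

Q* ≈ 6,300 crates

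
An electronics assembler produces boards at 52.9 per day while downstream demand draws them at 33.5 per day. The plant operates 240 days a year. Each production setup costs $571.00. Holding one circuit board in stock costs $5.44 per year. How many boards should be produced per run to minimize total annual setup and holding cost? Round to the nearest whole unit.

Q* ≈ 2,145 boards

Annual demand D = 33.5 × 240 = 8,040.
Production build-up factor (1 − d/p) = 1 − 33.5/52.9 = 0.3667.
Q* = √(2DS / (H(1 − d/p))) = √(2 × 8,040 × 571 / (5.44 × 0.3667)).
= √(9,181,680 / 1.995) ≈ 2145.303.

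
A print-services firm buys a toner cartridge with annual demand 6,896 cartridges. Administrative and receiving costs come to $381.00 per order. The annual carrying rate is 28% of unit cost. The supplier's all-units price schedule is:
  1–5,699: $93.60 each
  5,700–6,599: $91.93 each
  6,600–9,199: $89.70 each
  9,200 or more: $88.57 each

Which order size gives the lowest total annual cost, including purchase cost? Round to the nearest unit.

Q* ≈ 448 cartridges

Holding cost per unit per year at price C is H = 0.28·C.
Candidates are each tier's EOQ (if it falls in that tier) and each price-break quantity.
EOQ at $93.60 = 447.8 (feasible in tier 1): TC = 6,896×$93.60 + (6,896/447.8)×381 + (447.8/2)×0.28×$93.60 = $657,200.87.
EOQ at $91.93 = 451.8 < 5700, so use break Q=5700: TC = 6,896×$91.93 + (6,896/5700.0)×381 + (5700.0/2)×0.28×$91.93 = $707,770.36.
EOQ at $89.70 = 457.4 < 6600, so use break Q=6600: TC = 6,896×$89.70 + (6,896/6600.0)×381 + (6600.0/2)×0.28×$89.70 = $701,852.09.
EOQ at $88.57 = 460.3 < 9200, so use break Q=9200: TC = 6,896×$88.57 + (6,896/9200.0)×381 + (9200.0/2)×0.28×$88.57 = $725,142.46.
Lowest total cost is $657,200.87 at Q = 447.8.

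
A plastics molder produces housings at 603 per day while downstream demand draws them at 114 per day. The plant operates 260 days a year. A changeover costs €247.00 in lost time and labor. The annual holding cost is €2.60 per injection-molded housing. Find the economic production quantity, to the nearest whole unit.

Annual demand D = 114 × 260 = 29,640.
Production build-up factor (1 − d/p) = 1 − 114/603 = 0.8109.
Q* = √(2DS / (H(1 − d/p))) = √(2 × 29,640 × 247 / (2.6 × 0.8109)).
= √(14,642,160 / 2.1085) ≈ 2635.240.

Q* ≈ 2,635 housings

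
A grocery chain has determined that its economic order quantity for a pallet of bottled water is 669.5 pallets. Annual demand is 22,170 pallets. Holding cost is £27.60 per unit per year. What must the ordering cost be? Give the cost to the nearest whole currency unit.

S ≈ £279

Invert the EOQ relation Q*² = 2DS/H.
From Q* = √(2DS/H): S = Q*²H / (2D) = 669.5² × 27.6 / (2 × 22,170) = 279.0067.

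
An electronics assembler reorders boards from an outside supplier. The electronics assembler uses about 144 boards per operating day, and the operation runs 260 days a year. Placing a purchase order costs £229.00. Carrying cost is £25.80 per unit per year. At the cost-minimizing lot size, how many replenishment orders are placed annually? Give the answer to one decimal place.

N ≈ 45.9 orders per year

Annual demand D = 144 × 260 = 37,440.
Q* = √(2DS/H) = √(2 × 37,440 × 229 / 25.8) ≈ 815.25.
Orders per year = D / Q* = 37,440 / 815.25 ≈ 45.925.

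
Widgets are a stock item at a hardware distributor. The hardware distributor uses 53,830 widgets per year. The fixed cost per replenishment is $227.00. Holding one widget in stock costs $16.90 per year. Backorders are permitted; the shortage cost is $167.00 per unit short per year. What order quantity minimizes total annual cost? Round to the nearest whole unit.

Q* ≈ 1,262 widgets

With planned backorders, Q* = √(2DS/H) · √((H+B)/B).
√(2DS/H) = √(2 × 53,830 × 227 / 16.9) = 1202.532.
√((H+B)/B) = √((16.9+167)/167) = 1.0494.
Q* ≈ 1261.913.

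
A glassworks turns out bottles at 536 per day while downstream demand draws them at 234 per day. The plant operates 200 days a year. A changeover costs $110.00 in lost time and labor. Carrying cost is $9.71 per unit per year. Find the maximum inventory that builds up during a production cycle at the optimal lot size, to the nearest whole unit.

I_max ≈ 773 bottles

Annual demand D = 234 × 200 = 46,800.
Production build-up factor (1 − d/p) = 1 − 234/536 = 0.5634.
Q* = √(2DS / (H(1 − d/p))) = √(2 × 46,800 × 110 / (9.71 × 0.5634)).
= √(10,296,000 / 5.4709) ≈ 1371.840.
Maximum inventory = Q*(1 − d/p) = 1371.840 × 0.5634 ≈ 772.940.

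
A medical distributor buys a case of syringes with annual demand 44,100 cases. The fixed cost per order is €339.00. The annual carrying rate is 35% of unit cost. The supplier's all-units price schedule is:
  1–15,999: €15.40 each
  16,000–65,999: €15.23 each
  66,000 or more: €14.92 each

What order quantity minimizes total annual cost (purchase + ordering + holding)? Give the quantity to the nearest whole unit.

Q* ≈ 2,355 cases

Holding cost per unit per year at price C is H = 0.35·C.
For each price level, check whether its EOQ is feasible; otherwise the best quantity at that price is the breakpoint.
EOQ at €15.40 = 2355.3 (feasible in tier 1): TC = 44,100×€15.40 + (44,100/2355.3)×339 + (2355.3/2)×0.35×€15.40 = €691,834.88.
EOQ at €15.23 = 2368.4 < 16000, so use break Q=16000: TC = 44,100×€15.23 + (44,100/16000.0)×339 + (16000.0/2)×0.35×€15.23 = €715,221.37.
EOQ at €14.92 = 2392.9 < 66000, so use break Q=66000: TC = 44,100×€14.92 + (44,100/66000.0)×339 + (66000.0/2)×0.35×€14.92 = €830,524.51.
Lowest total cost is €691,834.88 at Q = 2355.3.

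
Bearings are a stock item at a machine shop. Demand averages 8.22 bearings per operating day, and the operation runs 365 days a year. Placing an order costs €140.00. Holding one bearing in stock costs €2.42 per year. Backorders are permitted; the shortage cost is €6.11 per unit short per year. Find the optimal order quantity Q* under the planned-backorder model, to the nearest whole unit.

Annual demand D = 8.22 × 365 = 3,000.3.
With planned backorders, Q* = √(2DS/H) · √((H+B)/B).
√(2DS/H) = √(2 × 3,000.3 × 140 / 2.42) = 589.188.
√((H+B)/B) = √((2.42+6.11)/6.11) = 1.1816.
Q* ≈ 696.158.

Q* ≈ 696 bearings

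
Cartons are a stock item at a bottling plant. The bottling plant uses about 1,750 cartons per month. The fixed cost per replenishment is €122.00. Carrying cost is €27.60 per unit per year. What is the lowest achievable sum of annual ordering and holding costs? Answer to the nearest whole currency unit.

TC* ≈ €11,892

Annual demand D = 1,750 × 12 = 21,000.
Q* = √(2DS/H) = √(2 × 21,000 × 122 / 27.6) ≈ 430.87.
At the optimum the two cost components are equal, so total cost = 2·(Q*/2)H = Q*·H.
Minimum total = √(2DSH) = √(2 × 21,000 × 122 × 27.6) ≈ 11892.115.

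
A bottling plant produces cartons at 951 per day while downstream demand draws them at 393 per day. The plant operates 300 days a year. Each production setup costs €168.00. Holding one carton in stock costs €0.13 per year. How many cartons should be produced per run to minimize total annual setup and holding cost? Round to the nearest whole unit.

Annual demand D = 393 × 300 = 117,900.
Production build-up factor (1 − d/p) = 1 − 393/951 = 0.5868.
Q* = √(2DS / (H(1 − d/p))) = √(2 × 117,900 × 168 / (0.13 × 0.5868)).
= √(39,614,400 / 0.0763) ≈ 22789.145.

Q* ≈ 22,789 cartons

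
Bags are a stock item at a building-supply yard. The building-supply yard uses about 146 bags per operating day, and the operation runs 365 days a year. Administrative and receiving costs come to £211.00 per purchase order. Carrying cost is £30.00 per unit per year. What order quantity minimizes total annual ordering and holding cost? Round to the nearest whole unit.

Q* ≈ 866 bags

Annual demand D = 146 × 365 = 53,290.
EOQ = √(2DS / H) = √(2 × 53,290 × 211 / 30).
= √(22,488,380 / 30) = √749,612.6667 ≈ 865.802.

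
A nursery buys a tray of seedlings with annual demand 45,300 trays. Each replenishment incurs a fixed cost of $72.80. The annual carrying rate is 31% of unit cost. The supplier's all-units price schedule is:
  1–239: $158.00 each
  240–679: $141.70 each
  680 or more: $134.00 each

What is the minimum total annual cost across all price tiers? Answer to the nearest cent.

Holding cost per unit per year at price C is H = 0.31·C.
Candidates are each tier's EOQ (if it falls in that tier) and each price-break quantity.
Tier 1 ($158.00): EOQ = 367.0 exceeds tier's upper bound 239, so this tier is dominated.
EOQ at $141.70 = 387.5 (feasible in tier 2): TC = 45,300×$141.70 + (45,300/387.5)×72.8 + (387.5/2)×0.31×$141.70 = $6,436,031.41.
EOQ at $134.00 = 398.5 < 680, so use break Q=680: TC = 45,300×$134.00 + (45,300/680.0)×72.8 + (680.0/2)×0.31×$134.00 = $6,089,173.36.
Lowest total cost among the candidates is at Q = 680.0.

TC* ≈ $6,089,173.36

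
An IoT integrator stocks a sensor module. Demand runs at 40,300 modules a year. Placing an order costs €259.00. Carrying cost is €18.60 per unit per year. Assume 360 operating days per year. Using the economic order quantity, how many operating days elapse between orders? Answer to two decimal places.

T ≈ 9.46 days

EOQ = √(2DS/H) = √(2 × 40,300 × 259 / 18.6) ≈ 1059.40.
Cycle time = Q*/D × 360 = 1059.40 / 40,300 × 360 ≈ 9.464 days.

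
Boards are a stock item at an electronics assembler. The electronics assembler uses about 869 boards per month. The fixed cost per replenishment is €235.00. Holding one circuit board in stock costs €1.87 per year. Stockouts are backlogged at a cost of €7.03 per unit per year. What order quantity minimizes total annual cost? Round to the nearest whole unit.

Annual demand D = 869 × 12 = 10,428.
With planned backorders, Q* = √(2DS/H) · √((H+B)/B).
√(2DS/H) = √(2 × 10,428 × 235 / 1.87) = 1618.932.
√((H+B)/B) = √((1.87+7.03)/7.03) = 1.1252.
Q* ≈ 1821.570.

Q* ≈ 1,822 boards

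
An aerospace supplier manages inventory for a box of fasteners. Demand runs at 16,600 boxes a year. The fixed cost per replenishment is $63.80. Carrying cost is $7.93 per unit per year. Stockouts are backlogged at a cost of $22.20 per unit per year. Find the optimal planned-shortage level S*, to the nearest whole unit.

With planned backorders, Q* = √(2DS/H) · √((H+B)/B).
√(2DS/H) = √(2 × 16,600 × 63.8 / 7.93) = 516.824.
√((H+B)/B) = √((7.93+22.2)/22.2) = 1.1650.
Q* ≈ 602.096.
S* = Q* · H/(H+B) = 602.096 × 7.93/30.13 ≈ 158.467.

S* ≈ 158 boxes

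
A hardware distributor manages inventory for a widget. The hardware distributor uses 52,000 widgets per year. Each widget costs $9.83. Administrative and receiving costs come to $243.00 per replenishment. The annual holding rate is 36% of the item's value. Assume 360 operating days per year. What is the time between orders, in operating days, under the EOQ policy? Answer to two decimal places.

T ≈ 18.50 days

Holding cost H = 0.36 × $9.83 = $3.5388 per unit per year.
Q* = √(2DS/H) = √(2 × 52,000 × 243 / 3.5388) ≈ 2672.34.
Cycle time = Q*/D × 360 = 2672.34 / 52,000 × 360 ≈ 18.501 days.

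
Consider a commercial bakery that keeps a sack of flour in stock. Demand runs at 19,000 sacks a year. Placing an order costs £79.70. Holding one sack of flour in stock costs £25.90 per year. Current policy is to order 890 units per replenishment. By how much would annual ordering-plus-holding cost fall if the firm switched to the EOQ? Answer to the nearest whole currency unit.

EOQ = √(2DS/H) = √(2 × 19,000 × 79.7 / 25.9) ≈ 341.96.
Cost at Q* = (D/Q*)S + (Q*/2)H = √(2DSH) ≈ £8,856.68.
Cost at Q = 890: (19,000/890)×79.7 + (890/2)×25.9 = £1,701.46 + £11,525.50 = £13,226.96.
Excess = £13,226.96 − £8,856.68 = £4,370.28.

Extra cost ≈ £4,370 per year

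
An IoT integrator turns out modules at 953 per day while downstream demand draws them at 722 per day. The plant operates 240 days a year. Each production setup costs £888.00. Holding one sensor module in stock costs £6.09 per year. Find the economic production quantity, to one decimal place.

Annual demand D = 722 × 240 = 173,280.
Production build-up factor (1 − d/p) = 1 − 722/953 = 0.2424.
Q* = √(2DS / (H(1 − d/p))) = √(2 × 173,280 × 888 / (6.09 × 0.2424)).
= √(307,745,280 / 1.4762) ≈ 14438.681.

Q* ≈ 14,438.7 modules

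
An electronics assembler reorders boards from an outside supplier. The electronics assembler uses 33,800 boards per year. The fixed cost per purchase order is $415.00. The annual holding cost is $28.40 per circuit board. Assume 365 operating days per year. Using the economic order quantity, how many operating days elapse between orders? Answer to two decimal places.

The optimal lot size = √(2DS/H) = √(2 × 33,800 × 415 / 28.4) ≈ 993.89.
Cycle time = Q*/D × 365 = 993.89 / 33,800 × 365 ≈ 10.733 days.

T ≈ 10.73 days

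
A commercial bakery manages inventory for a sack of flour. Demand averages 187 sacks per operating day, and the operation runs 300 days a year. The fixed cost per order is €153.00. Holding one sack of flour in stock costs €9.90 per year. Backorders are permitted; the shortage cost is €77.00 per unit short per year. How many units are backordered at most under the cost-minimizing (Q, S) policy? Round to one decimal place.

Annual demand D = 187 × 300 = 56,100.
With planned backorders, Q* = √(2DS/H) · √((H+B)/B).
√(2DS/H) = √(2 × 56,100 × 153 / 9.9) = 1316.814.
√((H+B)/B) = √((9.9+77)/77) = 1.0623.
Q* ≈ 1398.908.
S* = Q* · H/(H+B) = 1398.908 × 9.9/86.9 ≈ 159.369.

S* ≈ 159.4 sacks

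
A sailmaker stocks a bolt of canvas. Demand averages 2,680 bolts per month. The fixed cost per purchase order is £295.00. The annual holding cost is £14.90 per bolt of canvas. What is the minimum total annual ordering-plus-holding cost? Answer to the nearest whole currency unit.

Annual demand D = 2,680 × 12 = 32,160.
The optimal lot size = √(2DS/H) = √(2 × 32,160 × 295 / 14.9) ≈ 1128.47.
At the optimum the two cost components are equal, so total cost = 2·(Q*/2)H = Q*·H.
Minimum total = √(2DSH) = √(2 × 32,160 × 295 × 14.9) ≈ 16814.237.

TC* ≈ £16,814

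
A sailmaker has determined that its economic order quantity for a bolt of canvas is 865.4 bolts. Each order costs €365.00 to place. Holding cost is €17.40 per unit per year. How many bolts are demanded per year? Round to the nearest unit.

D ≈ 17,851 bolts per year

Invert the EOQ relation Q*² = 2DS/H.
From Q* = √(2DS/H): D = Q*²H / (2S) = 865.4² × 17.4 / (2 × 365) = 17850.902.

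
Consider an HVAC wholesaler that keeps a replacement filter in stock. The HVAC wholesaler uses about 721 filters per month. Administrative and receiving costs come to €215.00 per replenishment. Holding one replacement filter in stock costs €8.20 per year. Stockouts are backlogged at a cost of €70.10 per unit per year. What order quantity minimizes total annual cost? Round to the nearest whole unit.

Q* ≈ 712 filters

Annual demand D = 721 × 12 = 8,652.
With planned backorders, Q* = √(2DS/H) · √((H+B)/B).
√(2DS/H) = √(2 × 8,652 × 215 / 8.2) = 673.574.
√((H+B)/B) = √((8.2+70.1)/70.1) = 1.0569.
Q* ≈ 711.881.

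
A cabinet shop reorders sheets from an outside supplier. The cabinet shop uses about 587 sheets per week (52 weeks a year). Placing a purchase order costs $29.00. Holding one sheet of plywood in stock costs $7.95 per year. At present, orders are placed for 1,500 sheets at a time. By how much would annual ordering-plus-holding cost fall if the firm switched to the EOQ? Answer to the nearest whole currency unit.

Extra cost ≈ $2,801 per year

Annual demand D = 587 × 52 = 30,524.
EOQ = √(2DS/H) = √(2 × 30,524 × 29 / 7.95) ≈ 471.90.
Cost at Q* = (D/Q*)S + (Q*/2)H = √(2DSH) ≈ $3,751.62.
Cost at Q = 1,500: (30,524/1,500)×29 + (1,500/2)×7.95 = $590.13 + $5,962.50 = $6,552.63.
Excess = $6,552.63 − $3,751.62 = $2,801.02.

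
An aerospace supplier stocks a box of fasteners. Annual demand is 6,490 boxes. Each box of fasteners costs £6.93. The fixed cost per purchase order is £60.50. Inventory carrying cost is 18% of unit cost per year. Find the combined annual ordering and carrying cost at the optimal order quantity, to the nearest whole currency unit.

TC* ≈ £990

Holding cost H = 0.18 × £6.93 = £1.2474 per unit per year.
EOQ = √(2DS/H) = √(2 × 6,490 × 60.5 / 1.2474) ≈ 793.44.
At Q*, ordering cost (D/Q*)S equals holding cost (Q*/2)H, each = √(DSH/2).
Minimum total = √(2DSH) = √(2 × 6,490 × 60.5 × 1.2474) ≈ 989.733.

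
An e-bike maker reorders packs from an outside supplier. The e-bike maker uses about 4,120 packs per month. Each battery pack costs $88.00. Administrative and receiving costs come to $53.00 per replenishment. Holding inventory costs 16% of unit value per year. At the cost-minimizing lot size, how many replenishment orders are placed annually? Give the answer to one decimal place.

Annual demand D = 4,120 × 12 = 49,440.
Holding cost H = 0.16 × $88.00 = $14.0800 per unit per year.
Q* = √(2DS/H) = √(2 × 49,440 × 53 / 14.08) ≈ 610.09.
Orders per year = D / Q* = 49,440 / 610.09 ≈ 81.038.

N ≈ 81.0 orders per year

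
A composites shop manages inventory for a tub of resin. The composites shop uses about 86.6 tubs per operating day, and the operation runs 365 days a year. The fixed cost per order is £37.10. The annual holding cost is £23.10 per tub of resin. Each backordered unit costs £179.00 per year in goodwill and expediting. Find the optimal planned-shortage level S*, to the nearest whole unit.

S* ≈ 39 tubs

Annual demand D = 86.6 × 365 = 31,609.
With planned backorders, Q* = √(2DS/H) · √((H+B)/B).
√(2DS/H) = √(2 × 31,609 × 37.1 / 23.1) = 318.641.
√((H+B)/B) = √((23.1+179)/179) = 1.0626.
Q* ≈ 338.577.
S* = Q* · H/(H+B) = 338.577 × 23.1/202.1 ≈ 38.699.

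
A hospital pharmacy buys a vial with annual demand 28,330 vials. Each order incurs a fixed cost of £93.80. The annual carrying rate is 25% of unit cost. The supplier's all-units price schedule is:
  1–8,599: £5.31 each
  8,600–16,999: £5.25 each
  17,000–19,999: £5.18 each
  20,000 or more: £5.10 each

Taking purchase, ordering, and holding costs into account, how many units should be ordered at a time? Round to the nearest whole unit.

Holding cost per unit per year at price C is H = 0.25·C.
Evaluate total cost at each tier's feasible EOQ or, if the EOQ is below the tier, at the tier's minimum quantity.
EOQ at £5.31 = 2000.9 (feasible in tier 1): TC = 28,330×£5.31 + (28,330/2000.9)×93.8 + (2000.9/2)×0.25×£5.31 = £153,088.48.
EOQ at £5.25 = 2012.3 < 8600, so use break Q=8600: TC = 28,330×£5.25 + (28,330/8600.0)×93.8 + (8600.0/2)×0.25×£5.25 = £154,685.24.
EOQ at £5.18 = 2025.8 < 17000, so use break Q=17000: TC = 28,330×£5.18 + (28,330/17000.0)×93.8 + (17000.0/2)×0.25×£5.18 = £157,913.21.
EOQ at £5.10 = 2041.7 < 20000, so use break Q=20000: TC = 28,330×£5.10 + (28,330/20000.0)×93.8 + (20000.0/2)×0.25×£5.10 = £157,365.87.
Lowest total cost is £153,088.48 at Q = 2000.9.

Q* ≈ 2,001 vials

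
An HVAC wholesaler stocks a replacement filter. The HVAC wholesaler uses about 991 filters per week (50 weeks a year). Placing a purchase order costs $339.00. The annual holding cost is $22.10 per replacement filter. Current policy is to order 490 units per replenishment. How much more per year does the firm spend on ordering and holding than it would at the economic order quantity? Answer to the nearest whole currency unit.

Annual demand D = 991 × 50 = 49,550.
EOQ = √(2DS/H) = √(2 × 49,550 × 339 / 22.1) ≈ 1232.94.
Cost at Q* = (D/Q*)S + (Q*/2)H = √(2DSH) ≈ $27,247.89.
Cost at Q = 490: (49,550/490)×339 + (490/2)×22.1 = $34,280.51 + $5,414.50 = $39,695.01.
Excess = $39,695.01 − $27,247.89 = $12,447.12.

Extra cost ≈ $12,447 per year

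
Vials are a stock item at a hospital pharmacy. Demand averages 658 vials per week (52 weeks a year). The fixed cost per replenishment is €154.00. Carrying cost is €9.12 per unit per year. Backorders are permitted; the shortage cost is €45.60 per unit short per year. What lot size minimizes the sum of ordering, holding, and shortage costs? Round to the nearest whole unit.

Q* ≈ 1,178 vials

Annual demand D = 658 × 52 = 34,216.
With planned backorders, Q* = √(2DS/H) · √((H+B)/B).
√(2DS/H) = √(2 × 34,216 × 154 / 9.12) = 1074.961.
√((H+B)/B) = √((9.12+45.6)/45.6) = 1.0954.
Q* ≈ 1177.560.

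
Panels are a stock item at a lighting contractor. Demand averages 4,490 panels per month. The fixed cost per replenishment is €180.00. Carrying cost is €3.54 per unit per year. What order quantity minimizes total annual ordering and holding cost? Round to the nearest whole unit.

Q* ≈ 2,341 panels

Annual demand D = 4,490 × 12 = 53,880.
EOQ = √(2DS / H) = √(2 × 53,880 × 180 / 3.54).
= √(19,396,800 / 3.54) = √5,479,322.0339 ≈ 2340.795.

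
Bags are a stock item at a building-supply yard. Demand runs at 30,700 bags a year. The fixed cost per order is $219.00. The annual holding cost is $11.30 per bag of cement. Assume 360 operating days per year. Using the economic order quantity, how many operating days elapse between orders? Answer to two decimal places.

The optimal lot size = √(2DS/H) = √(2 × 30,700 × 219 / 11.3) ≈ 1090.85.
Cycle time = Q*/D × 360 = 1090.85 / 30,700 × 360 ≈ 12.792 days.

T ≈ 12.79 days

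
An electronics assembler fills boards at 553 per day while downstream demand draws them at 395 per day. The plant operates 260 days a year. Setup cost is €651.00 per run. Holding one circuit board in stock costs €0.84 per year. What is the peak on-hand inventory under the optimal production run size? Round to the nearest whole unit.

I_max ≈ 6,744 boards

Annual demand D = 395 × 260 = 102,700.
Production build-up factor (1 − d/p) = 1 − 395/553 = 0.2857.
Q* = √(2DS / (H(1 − d/p))) = √(2 × 102,700 × 651 / (0.84 × 0.2857)).
= √(133,715,400 / 0.24) ≈ 23603.972.
Maximum inventory = Q*(1 − d/p) = 23603.972 × 0.2857 ≈ 6743.992.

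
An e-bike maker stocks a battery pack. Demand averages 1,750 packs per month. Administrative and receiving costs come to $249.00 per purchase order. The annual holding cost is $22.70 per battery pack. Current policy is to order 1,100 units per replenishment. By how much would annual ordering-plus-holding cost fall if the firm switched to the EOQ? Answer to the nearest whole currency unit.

Extra cost ≈ $1,831 per year

Annual demand D = 1,750 × 12 = 21,000.
EOQ = √(2DS/H) = √(2 × 21,000 × 249 / 22.7) ≈ 678.75.
Cost at Q* = (D/Q*)S + (Q*/2)H = √(2DSH) ≈ $15,407.68.
Cost at Q = 1,100: (21,000/1,100)×249 + (1,100/2)×22.7 = $4,753.64 + $12,485.00 = $17,238.64.
Excess = $17,238.64 − $15,407.68 = $1,830.96.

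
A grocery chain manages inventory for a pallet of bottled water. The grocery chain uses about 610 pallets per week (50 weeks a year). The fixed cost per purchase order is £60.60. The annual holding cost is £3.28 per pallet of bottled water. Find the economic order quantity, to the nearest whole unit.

Q* ≈ 1,062 pallets

Annual demand D = 610 × 50 = 30,500.
EOQ = √(2DS / H) = √(2 × 30,500 × 60.6 / 3.28).
= √(3,696,600 / 3.28) = √1,127,012.1951 ≈ 1061.608.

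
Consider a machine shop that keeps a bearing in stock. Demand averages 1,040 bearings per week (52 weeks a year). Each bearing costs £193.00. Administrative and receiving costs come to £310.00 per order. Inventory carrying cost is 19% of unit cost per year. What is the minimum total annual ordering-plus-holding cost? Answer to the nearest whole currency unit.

TC* ≈ £35,065

Annual demand D = 1,040 × 52 = 54,080.
Holding cost H = 0.19 × £193.00 = £36.6700 per unit per year.
The optimal lot size = √(2DS/H) = √(2 × 54,080 × 310 / 36.67) ≈ 956.22.
At Q*, ordering cost (D/Q*)S equals holding cost (Q*/2)H, each = √(DSH/2).
Minimum total = √(2DSH) = √(2 × 54,080 × 310 × 36.67) ≈ 35064.661.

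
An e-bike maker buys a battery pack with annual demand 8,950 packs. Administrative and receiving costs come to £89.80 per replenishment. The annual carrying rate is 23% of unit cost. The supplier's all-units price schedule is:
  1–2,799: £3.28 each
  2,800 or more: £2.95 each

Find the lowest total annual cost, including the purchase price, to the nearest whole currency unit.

TC* ≈ £27,639

Holding cost per unit per year at price C is H = 0.23·C.
Candidates are each tier's EOQ (if it falls in that tier) and each price-break quantity.
EOQ at £3.28 = 1459.7 (feasible in tier 1): TC = 8,950×£3.28 + (8,950/1459.7)×89.8 + (1459.7/2)×0.23×£3.28 = £30,457.20.
EOQ at £2.95 = 1539.2 < 2800, so use break Q=2800: TC = 8,950×£2.95 + (8,950/2800.0)×89.8 + (2800.0/2)×0.23×£2.95 = £27,639.44.
Lowest total cost among the candidates is at Q = 2800.0.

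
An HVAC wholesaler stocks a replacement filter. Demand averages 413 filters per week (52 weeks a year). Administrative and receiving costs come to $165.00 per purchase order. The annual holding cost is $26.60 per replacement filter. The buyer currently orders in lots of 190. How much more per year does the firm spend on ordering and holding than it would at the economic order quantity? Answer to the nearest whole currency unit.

Annual demand D = 413 × 52 = 21,476.
EOQ = √(2DS/H) = √(2 × 21,476 × 165 / 26.6) ≈ 516.17.
Cost at Q* = (D/Q*)S + (Q*/2)H = √(2DSH) ≈ $13,730.12.
Cost at Q = 190: (21,476/190)×165 + (190/2)×26.6 = $18,650.21 + $2,527.00 = $21,177.21.
Excess = $21,177.21 − $13,730.12 = $7,447.09.

Extra cost ≈ $7,447 per year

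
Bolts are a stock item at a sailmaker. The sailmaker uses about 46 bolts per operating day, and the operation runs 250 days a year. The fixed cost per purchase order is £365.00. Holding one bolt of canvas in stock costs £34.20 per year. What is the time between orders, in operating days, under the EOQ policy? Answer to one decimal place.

Annual demand D = 46 × 250 = 11,500.
Q* = √(2DS/H) = √(2 × 11,500 × 365 / 34.2) ≈ 495.45.
Cycle time = Q*/D × 250 = 495.45 / 11,500 × 250 ≈ 10.771 days.

T ≈ 10.8 days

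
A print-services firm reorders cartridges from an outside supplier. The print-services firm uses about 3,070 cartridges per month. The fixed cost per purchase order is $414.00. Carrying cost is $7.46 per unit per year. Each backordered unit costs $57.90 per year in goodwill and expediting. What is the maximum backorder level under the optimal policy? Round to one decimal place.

Annual demand D = 3,070 × 12 = 36,840.
With planned backorders, Q* = √(2DS/H) · √((H+B)/B).
√(2DS/H) = √(2 × 36,840 × 414 / 7.46) = 2022.114.
√((H+B)/B) = √((7.46+57.9)/57.9) = 1.0625.
Q* ≈ 2148.435.
S* = Q* · H/(H+B) = 2148.435 × 7.46/65.36 ≈ 245.216.

S* ≈ 245.2 cartridges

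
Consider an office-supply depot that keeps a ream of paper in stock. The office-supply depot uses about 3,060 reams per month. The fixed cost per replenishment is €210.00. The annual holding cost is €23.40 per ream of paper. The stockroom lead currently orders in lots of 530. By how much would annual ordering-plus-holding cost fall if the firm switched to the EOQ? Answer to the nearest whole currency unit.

Extra cost ≈ €1,753 per year

Annual demand D = 3,060 × 12 = 36,720.
EOQ = √(2DS/H) = √(2 × 36,720 × 210 / 23.4) ≈ 811.84.
Cost at Q* = (D/Q*)S + (Q*/2)H = √(2DSH) ≈ €18,996.95.
Cost at Q = 530: (36,720/530)×210 + (530/2)×23.4 = €14,549.43 + €6,201.00 = €20,750.43.
Excess = €20,750.43 − €18,996.95 = €1,753.48.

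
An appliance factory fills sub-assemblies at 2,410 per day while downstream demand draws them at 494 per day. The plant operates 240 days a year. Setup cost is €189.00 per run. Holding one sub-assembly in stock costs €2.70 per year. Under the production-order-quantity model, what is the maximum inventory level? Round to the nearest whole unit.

Annual demand D = 494 × 240 = 118,560.
Production build-up factor (1 − d/p) = 1 − 494/2,410 = 0.7950.
Q* = √(2DS / (H(1 − d/p))) = √(2 × 118,560 × 189 / (2.7 × 0.7950)).
= √(44,815,680 / 2.1466) ≈ 4569.239.
Maximum inventory = Q*(1 − d/p) = 4569.239 × 0.7950 ≈ 3632.640.

I_max ≈ 3,633 sub-assemblies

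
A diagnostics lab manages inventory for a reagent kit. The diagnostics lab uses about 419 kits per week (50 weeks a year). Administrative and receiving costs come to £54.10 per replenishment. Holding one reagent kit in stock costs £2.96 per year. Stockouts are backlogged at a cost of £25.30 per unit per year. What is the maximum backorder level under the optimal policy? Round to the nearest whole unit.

S* ≈ 97 kits

Annual demand D = 419 × 50 = 20,950.
With planned backorders, Q* = √(2DS/H) · √((H+B)/B).
√(2DS/H) = √(2 × 20,950 × 54.1 / 2.96) = 875.104.
√((H+B)/B) = √((2.96+25.3)/25.3) = 1.0569.
Q* ≈ 924.880.
S* = Q* · H/(H+B) = 924.880 × 2.96/28.26 ≈ 96.874.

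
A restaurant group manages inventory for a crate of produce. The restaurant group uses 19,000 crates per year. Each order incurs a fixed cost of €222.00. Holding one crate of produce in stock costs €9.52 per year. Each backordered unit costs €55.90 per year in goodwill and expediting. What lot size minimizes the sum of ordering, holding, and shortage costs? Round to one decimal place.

Q* ≈ 1,018.4 crates

With planned backorders, Q* = √(2DS/H) · √((H+B)/B).
√(2DS/H) = √(2 × 19,000 × 222 / 9.52) = 941.347.
√((H+B)/B) = √((9.52+55.9)/55.9) = 1.0818.
Q* ≈ 1018.355.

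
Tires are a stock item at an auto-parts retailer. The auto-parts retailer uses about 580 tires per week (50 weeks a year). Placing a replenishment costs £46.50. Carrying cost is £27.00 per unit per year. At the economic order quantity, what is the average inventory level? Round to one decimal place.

Annual demand D = 580 × 50 = 29,000.
Q* = √(2DS/H) = √(2 × 29,000 × 46.5 / 27) ≈ 316.05.
Average inventory = Q*/2 ≈ 316.05 / 2 = 158.026.

Average inventory ≈ 158.0 tires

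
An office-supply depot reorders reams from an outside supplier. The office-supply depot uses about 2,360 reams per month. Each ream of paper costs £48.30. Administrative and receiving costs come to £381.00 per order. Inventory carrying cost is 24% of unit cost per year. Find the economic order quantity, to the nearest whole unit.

Annual demand D = 2,360 × 12 = 28,320.
Holding cost H = 0.24 × £48.30 = £11.5920 per unit per year.
EOQ = √(2DS / H) = √(2 × 28,320 × 381 / 11.592).
= √(21,579,840 / 11.592) = √1,861,614.9068 ≈ 1364.410.

Q* ≈ 1,364 reams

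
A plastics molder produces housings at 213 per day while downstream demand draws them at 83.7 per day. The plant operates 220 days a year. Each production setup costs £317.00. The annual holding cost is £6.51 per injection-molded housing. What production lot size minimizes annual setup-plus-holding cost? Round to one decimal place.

Annual demand D = 83.7 × 220 = 18,414.
Production build-up factor (1 − d/p) = 1 − 83.7/213 = 0.6070.
Q* = √(2DS / (H(1 − d/p))) = √(2 × 18,414 × 317 / (6.51 × 0.6070)).
= √(11,674,476 / 3.9518) ≈ 1718.774.

Q* ≈ 1,718.8 housings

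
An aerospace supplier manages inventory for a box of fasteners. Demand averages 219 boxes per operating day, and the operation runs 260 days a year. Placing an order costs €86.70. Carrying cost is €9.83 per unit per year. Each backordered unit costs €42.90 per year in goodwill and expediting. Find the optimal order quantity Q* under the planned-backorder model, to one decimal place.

Q* ≈ 1,111.1 boxes

Annual demand D = 219 × 260 = 56,940.
With planned backorders, Q* = √(2DS/H) · √((H+B)/B).
√(2DS/H) = √(2 × 56,940 × 86.7 / 9.83) = 1002.205.
√((H+B)/B) = √((9.83+42.9)/42.9) = 1.1087.
Q* ≈ 1111.109.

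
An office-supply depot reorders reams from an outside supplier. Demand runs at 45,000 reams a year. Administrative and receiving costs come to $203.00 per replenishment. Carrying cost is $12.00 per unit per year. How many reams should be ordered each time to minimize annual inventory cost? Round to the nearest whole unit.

Q* ≈ 1,234 reams

EOQ = √(2DS / H) = √(2 × 45,000 × 203 / 12).
= √(18,270,000 / 12) = √1,522,500 ≈ 1233.896.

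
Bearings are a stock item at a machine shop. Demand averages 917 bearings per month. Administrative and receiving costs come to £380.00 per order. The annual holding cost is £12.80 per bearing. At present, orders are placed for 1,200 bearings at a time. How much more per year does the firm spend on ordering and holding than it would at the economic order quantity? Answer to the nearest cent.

Annual demand D = 917 × 12 = 11,004.
EOQ = √(2DS/H) = √(2 × 11,004 × 380 / 12.8) ≈ 808.31.
Cost at Q* = (D/Q*)S + (Q*/2)H = √(2DSH) ≈ £10,346.35.
Cost at Q = 1,200: (11,004/1,200)×380 + (1,200/2)×12.8 = £3,484.60 + £7,680.00 = £11,164.60.
Excess = £11,164.60 − £10,346.35 = £818.25.

Extra cost ≈ £818.25 per year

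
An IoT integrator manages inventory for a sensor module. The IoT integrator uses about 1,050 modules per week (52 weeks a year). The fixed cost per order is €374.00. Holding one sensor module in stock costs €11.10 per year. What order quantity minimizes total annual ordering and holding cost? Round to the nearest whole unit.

Annual demand D = 1,050 × 52 = 54,600.
EOQ = √(2DS / H) = √(2 × 54,600 × 374 / 11.1).
= √(40,840,800 / 11.1) = √3,679,351.3514 ≈ 1918.164.

Q* ≈ 1,918 modules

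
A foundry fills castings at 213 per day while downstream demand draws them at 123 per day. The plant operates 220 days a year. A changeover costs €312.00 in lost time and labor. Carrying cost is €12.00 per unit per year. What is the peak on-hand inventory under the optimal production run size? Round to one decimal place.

I_max ≈ 771.1 castings

Annual demand D = 123 × 220 = 27,060.
Production build-up factor (1 − d/p) = 1 − 123/213 = 0.4225.
Q* = √(2DS / (H(1 − d/p))) = √(2 × 27,060 × 312 / (12 × 0.4225)).
= √(16,885,440 / 5.0704) ≈ 1824.879.
Maximum inventory = Q*(1 − d/p) = 1824.879 × 0.4225 ≈ 771.076.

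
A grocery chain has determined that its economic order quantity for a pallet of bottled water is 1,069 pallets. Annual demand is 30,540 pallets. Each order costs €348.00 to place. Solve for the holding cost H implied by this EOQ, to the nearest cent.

The basic EOQ model gives Q* = √(2DS/H); rearrange for the unknown.
From Q* = √(2DS/H): H = 2DS / Q*² = 2 × 30,540 × 348 / 1,069² = 18.6004.

H ≈ €18.60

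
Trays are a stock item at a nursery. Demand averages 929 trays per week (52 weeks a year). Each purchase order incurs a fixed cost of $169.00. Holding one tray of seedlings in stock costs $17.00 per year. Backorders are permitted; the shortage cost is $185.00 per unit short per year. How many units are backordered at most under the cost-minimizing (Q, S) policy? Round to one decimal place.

S* ≈ 86.2 trays

Annual demand D = 929 × 52 = 48,308.
With planned backorders, Q* = √(2DS/H) · √((H+B)/B).
√(2DS/H) = √(2 × 48,308 × 169 / 17) = 980.039.
√((H+B)/B) = √((17+185)/185) = 1.0449.
Q* ≈ 1024.078.
S* = Q* · H/(H+B) = 1024.078 × 17/202 ≈ 86.185.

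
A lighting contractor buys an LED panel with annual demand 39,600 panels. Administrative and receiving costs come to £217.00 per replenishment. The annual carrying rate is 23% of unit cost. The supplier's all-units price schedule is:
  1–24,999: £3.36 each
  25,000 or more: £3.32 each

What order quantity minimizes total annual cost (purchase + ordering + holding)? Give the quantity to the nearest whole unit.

Q* ≈ 4,716 panels

Holding cost per unit per year at price C is H = 0.23·C.
Evaluate total cost at each tier's feasible EOQ or, if the EOQ is below the tier, at the tier's minimum quantity.
EOQ at £3.36 = 4715.8 (feasible in tier 1): TC = 39,600×£3.36 + (39,600/4715.8)×217 + (4715.8/2)×0.23×£3.36 = £136,700.40.
EOQ at £3.32 = 4744.2 < 25000, so use break Q=25000: TC = 39,600×£3.32 + (39,600/25000.0)×217 + (25000.0/2)×0.23×£3.32 = £141,360.73.
Lowest total cost is £136,700.40 at Q = 4715.8.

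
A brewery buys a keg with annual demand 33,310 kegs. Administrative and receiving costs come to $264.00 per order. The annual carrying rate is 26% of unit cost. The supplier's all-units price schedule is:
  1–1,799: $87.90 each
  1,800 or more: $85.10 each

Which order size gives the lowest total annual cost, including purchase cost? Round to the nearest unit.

Q* ≈ 1,800 kegs

Holding cost per unit per year at price C is H = 0.26·C.
Candidates are each tier's EOQ (if it falls in that tier) and each price-break quantity.
EOQ at $87.90 = 877.2 (feasible in tier 1): TC = 33,310×$87.90 + (33,310/877.2)×264 + (877.2/2)×0.26×$87.90 = $2,947,997.66.
EOQ at $85.10 = 891.6 < 1800, so use break Q=1800: TC = 33,310×$85.10 + (33,310/1800.0)×264 + (1800.0/2)×0.26×$85.10 = $2,859,479.87.
Lowest total cost is $2,859,479.87 at Q = 1800.0.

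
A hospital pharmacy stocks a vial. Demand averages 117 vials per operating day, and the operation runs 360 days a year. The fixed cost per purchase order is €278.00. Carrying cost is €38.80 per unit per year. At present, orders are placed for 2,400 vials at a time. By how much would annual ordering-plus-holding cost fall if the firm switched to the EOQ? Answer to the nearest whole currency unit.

Extra cost ≈ €21,295 per year

Annual demand D = 117 × 360 = 42,120.
EOQ = √(2DS/H) = √(2 × 42,120 × 278 / 38.8) ≈ 776.90.
Cost at Q* = (D/Q*)S + (Q*/2)H = √(2DSH) ≈ €30,143.76.
Cost at Q = 2,400: (42,120/2,400)×278 + (2,400/2)×38.8 = €4,878.90 + €46,560.00 = €51,438.90.
Excess = €51,438.90 − €30,143.76 = €21,295.14.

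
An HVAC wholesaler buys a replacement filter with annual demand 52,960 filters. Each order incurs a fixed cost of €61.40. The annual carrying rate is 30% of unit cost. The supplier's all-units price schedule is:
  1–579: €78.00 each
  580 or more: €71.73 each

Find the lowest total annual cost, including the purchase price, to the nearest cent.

TC* ≈ €3,810,667.77

Holding cost per unit per year at price C is H = 0.30·C.
For each price level, check whether its EOQ is feasible; otherwise the best quantity at that price is the breakpoint.
EOQ at €78.00 = 527.2 (feasible in tier 1): TC = 52,960×€78.00 + (52,960/527.2)×61.4 + (527.2/2)×0.30×€78.00 = €4,143,216.19.
EOQ at €71.73 = 549.7 < 580, so use break Q=580: TC = 52,960×€71.73 + (52,960/580.0)×61.4 + (580.0/2)×0.30×€71.73 = €3,810,667.77.
Lowest total cost among the candidates is at Q = 580.0.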